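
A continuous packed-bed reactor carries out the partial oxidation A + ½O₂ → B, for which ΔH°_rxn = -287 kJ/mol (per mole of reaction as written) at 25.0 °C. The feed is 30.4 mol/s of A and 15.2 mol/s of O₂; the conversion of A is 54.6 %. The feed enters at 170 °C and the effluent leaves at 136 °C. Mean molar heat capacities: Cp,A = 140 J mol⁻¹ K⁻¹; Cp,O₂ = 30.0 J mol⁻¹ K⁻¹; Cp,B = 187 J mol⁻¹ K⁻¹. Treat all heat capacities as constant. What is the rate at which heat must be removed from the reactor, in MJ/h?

Q_out = 17500 MJ/h

Extent of reaction ξ = 0.546 × 30.4 = 16.598 mol/s
Reaction term: ξ·ΔH°_rxn = 16.598 × -287 = -4763.7 kJ/s
Sensible, feed 170→25 °C: -683.24 kJ/s
Outlet flows (mol/s): A 13.802, O₂ 6.9008, B 16.598
Sensible, products 25→136 °C: 581.99 kJ/s
Q = ΔH = -4865 kJ/s = -4865 kW
Heat removed = 17514 MJ/h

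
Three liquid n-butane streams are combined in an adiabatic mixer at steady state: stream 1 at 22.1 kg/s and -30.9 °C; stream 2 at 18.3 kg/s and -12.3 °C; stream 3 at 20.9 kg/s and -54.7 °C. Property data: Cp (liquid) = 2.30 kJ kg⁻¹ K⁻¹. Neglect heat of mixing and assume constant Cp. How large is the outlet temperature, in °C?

No heat crosses the boundary, so H_out = H_in.
T_out = Σ ṁᵢCp,ᵢTᵢ / Σ ṁᵢCp,ᵢ
      = -4717.8 / 140.99 = -33.462 °C

T_out = -33.5 °C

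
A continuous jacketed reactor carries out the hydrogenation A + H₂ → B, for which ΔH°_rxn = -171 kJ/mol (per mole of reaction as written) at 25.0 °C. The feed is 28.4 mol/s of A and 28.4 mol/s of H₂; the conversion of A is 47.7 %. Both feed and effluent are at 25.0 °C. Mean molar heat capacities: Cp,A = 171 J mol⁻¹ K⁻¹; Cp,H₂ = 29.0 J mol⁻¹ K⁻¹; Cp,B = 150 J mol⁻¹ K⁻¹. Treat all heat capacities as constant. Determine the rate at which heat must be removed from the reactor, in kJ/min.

Extent of reaction ξ = 0.477 × 28.4 = 13.547 mol/s
Reaction term: ξ·ΔH°_rxn = 13.547 × -171 = -2316.5 kJ/s
Q = ΔH = -2316.5 kJ/s = -2316.5 kW
Heat removed = 138990 kJ/min

Q_out = 139000 kJ/min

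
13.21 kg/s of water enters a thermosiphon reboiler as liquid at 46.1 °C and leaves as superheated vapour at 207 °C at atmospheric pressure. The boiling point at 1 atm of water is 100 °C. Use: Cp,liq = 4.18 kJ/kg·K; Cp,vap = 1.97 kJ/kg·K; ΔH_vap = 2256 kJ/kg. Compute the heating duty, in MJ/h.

liquid 46.1→100 °C: 225.3 kJ/kg
vaporisation at 100 °C: 2256 kJ/kg
vapour 100→207 °C: 210.79 kJ/kg
Δh = 225.3 + 2256 + 210.79 = 2692.1 kJ/kg
Q = ṁ·Δh = 13.21 kg/s × 2692.1 kJ/kg = 35563 kJ/s
|Q| = 35563 kW = 128030 MJ/h

Q = 128000 MJ/h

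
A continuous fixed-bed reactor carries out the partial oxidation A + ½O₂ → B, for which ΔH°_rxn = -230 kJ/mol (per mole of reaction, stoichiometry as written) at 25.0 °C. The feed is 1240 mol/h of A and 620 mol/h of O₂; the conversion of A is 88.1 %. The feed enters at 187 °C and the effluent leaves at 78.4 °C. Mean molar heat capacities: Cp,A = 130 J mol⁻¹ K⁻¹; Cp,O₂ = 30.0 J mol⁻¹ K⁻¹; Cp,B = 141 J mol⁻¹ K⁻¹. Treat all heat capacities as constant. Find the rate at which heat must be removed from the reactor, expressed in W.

Q_out = 75300 W

Extent of reaction ξ = 0.881 × 1240 = 1092.4 mol/h
Reaction term: ξ·ΔH°_rxn = 1092.4 × -230 = -251260 kJ/h
Sensible, feed 187→25 °C: -29128 kJ/h
Outlet flows (mol/h): A 147.56, O₂ 73.78, B 1092.4
Sensible, products 25→78.4 °C: 9368 kJ/h
Q = ΔH = -271020 kJ/h = -75.284 kW
Heat removed = 75284 W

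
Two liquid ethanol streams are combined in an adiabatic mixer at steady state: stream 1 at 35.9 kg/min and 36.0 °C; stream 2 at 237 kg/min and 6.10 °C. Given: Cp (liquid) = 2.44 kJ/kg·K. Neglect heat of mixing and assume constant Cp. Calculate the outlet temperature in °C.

No heat crosses the boundary, so H_out = H_in.
T_out = Σ ṁᵢCp,ᵢTᵢ / Σ ṁᵢCp,ᵢ
      = 6681 / 665.88 = 10.033 °C

T_out = 10.0 °C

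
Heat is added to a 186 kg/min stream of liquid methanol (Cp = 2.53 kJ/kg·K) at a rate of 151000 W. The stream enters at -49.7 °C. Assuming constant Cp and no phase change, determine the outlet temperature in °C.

T_out = -30.4 °C

Q = 151000 W = 9060 kJ/min
ΔT = Q/(ṁ·Cp) = 9060/(186×2.53) = 19.253 K
T_out = -49.7 + 19.253 = -30.447 °C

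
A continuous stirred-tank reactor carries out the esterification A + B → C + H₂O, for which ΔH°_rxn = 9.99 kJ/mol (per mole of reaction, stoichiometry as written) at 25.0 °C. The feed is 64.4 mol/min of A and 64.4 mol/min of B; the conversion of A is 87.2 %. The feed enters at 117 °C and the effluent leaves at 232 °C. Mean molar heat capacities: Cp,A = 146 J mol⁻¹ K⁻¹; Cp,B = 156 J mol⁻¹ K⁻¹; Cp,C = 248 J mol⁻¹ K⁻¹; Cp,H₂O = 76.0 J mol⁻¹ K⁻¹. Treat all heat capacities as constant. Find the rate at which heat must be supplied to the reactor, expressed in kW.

Extent of reaction ξ = 0.872 × 64.4 = 56.157 mol/min
Reaction term: ξ·ΔH°_rxn = 56.157 × 9.99 = 561.01 kJ/min
Sensible, feed 117→25 °C: -1789.3 kJ/min
Outlet flows (mol/min): A 8.2432, B 8.2432, C 56.157, H₂O 56.157
Sensible, products 25→232 °C: 4281.6 kJ/min
Q = ΔH = 3053.4 kJ/min = 50.889 kW
Heat supplied = 50.889 kW

Q_in = 50.9 kW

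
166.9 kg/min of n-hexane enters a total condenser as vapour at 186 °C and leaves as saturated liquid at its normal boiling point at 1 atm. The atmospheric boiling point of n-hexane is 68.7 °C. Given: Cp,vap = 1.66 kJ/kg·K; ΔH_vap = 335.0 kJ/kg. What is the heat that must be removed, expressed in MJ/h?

Q_c = 5300 MJ/h

vapour 186→68.7 °C: -194.72 kJ/kg
condensation at 68.7 °C: -335 kJ/kg
Δh = -194.72 + -335 = -529.72 kJ/kg
Q = ṁ·Δh = 166.9 kg/min × -529.72 kJ/kg = -88410 kJ/min
|Q| = 1473.5 kW = 5304.6 MJ/h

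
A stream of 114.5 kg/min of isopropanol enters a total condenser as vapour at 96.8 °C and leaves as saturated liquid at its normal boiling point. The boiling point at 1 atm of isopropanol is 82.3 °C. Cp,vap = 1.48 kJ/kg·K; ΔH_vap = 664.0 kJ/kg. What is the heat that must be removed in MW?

vapour 96.8→82.3 °C: -21.46 kJ/kg
condensation at 82.3 °C: -664 kJ/kg
Δh = -21.46 + -664 = -685.46 kJ/kg
Q = ṁ·Δh = 114.5 kg/min × -685.46 kJ/kg = -78485 kJ/min
|Q| = 1308.1 kW = 1.3081 MW

Q_c = 1.31 MW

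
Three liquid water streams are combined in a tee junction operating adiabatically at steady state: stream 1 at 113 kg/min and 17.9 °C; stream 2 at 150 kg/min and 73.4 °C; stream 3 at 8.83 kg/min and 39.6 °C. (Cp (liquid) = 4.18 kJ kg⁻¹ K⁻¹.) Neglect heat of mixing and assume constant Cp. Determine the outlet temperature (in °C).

T_out = 49.2 °C

Energy balance with Q = 0: Σ ṁᵢCp,ᵢ(T_out − Tᵢ) = 0
Σ ṁᵢCp,ᵢTᵢ = 113×4.18×17.9 + 150×4.18×73.4 + 8.83×4.18×39.6 = 55938
Σ ṁᵢCp,ᵢ = 113×4.18 + 150×4.18 + 8.83×4.18 = 1136.2
T_out = 55938 / 1136.2 = 49.231 °C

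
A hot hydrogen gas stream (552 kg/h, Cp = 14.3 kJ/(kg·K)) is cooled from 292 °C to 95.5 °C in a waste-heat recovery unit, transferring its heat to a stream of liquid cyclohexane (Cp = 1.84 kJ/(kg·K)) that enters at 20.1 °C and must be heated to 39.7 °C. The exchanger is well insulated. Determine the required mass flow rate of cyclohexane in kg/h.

ṁ_c = 43000 kg/h

Heat released by hot stream: Q = 552 × 14.3 × (292 − 95.5) = 1.5511e+06 kJ/h
Energy balance on cold side (adiabatic exchanger): Q = ṁ_c·Cp_c·(T_c,out − T_c,in)
ṁ_c = 1.5511e+06 / [1.84 × (39.7 − 20.1)] = 43009 kg/h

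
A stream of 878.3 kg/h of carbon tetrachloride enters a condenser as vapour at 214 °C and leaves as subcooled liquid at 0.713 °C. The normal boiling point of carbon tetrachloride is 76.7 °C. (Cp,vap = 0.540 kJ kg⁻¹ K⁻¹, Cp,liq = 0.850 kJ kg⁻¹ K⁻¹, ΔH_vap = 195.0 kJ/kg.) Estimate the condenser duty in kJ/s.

Q_c = 81.4 kJ/s

vapour 214→76.7 °C: -74.142 kJ/kg
condensation at 76.7 °C: -195 kJ/kg
liquid 76.7→0.713 °C: -64.589 kJ/kg
Δh = -74.142 + -195 + -64.589 = -333.73 kJ/kg
Q = ṁ·Δh = 878.3 kg/h × -333.73 kJ/kg = -293120 kJ/h
|Q| = 81.421 kW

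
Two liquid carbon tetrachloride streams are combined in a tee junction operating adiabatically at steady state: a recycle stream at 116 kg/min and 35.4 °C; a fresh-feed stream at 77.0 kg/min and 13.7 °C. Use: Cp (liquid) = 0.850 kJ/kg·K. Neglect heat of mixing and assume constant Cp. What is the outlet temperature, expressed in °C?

No heat crosses the boundary, so H_out = H_in.
Σ ṁᵢCp,ᵢTᵢ = 116×0.850×35.4 + 77.0×0.850×13.7 = 4387.1
Σ ṁᵢCp,ᵢ = 116×0.850 + 77.0×0.850 = 164.05
T_out = 4387.1 / 164.05 = 26.742 °C

T_out = 26.7 °C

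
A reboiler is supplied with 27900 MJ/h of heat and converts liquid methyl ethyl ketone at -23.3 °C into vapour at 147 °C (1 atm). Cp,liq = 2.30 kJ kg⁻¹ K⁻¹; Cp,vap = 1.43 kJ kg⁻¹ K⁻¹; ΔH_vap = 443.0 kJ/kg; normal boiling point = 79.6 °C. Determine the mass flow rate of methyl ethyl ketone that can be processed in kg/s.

ṁ = 9.99 kg/s

Δh = 2.30×(79.6−-23.3) + 443.0 + 1.43×(147−79.6) = 776.05 kJ/kg
Q = 27900 MJ/h = 7750 kJ/s = 7750 kJ/s
ṁ = Q/Δh = 7750 / 776.05 = 9.9864 kg/s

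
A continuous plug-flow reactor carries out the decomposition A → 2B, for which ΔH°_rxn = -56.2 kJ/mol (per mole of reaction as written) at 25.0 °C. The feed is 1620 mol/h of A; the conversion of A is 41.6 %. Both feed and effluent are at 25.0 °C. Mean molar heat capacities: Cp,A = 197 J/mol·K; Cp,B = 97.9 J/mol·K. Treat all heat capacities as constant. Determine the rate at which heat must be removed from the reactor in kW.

Q_out = 10.5 kW

Extent of reaction ξ = 0.416 × 1620 = 673.92 mol/h
Reaction term: ξ·ΔH°_rxn = 673.92 × -56.2 = -37874 kJ/h
Q = ΔH = -37874 kJ/h = -10.521 kW
Heat removed = 10.521 kW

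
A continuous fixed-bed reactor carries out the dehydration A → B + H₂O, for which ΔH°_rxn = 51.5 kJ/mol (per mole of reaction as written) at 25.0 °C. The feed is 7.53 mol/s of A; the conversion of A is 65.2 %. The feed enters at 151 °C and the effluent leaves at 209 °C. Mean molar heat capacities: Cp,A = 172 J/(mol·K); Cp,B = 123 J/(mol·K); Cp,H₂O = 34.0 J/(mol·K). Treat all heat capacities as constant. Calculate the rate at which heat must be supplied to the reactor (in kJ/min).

Extent of reaction ξ = 0.652 × 7.53 = 4.9096 mol/s
Reaction term: ξ·ΔH°_rxn = 4.9096 × 51.5 = 252.84 kJ/s
Sensible, feed 151→25 °C: -163.19 kJ/s
Outlet flows (mol/s): A 2.6204, B 4.9096, H₂O 4.9096
Sensible, products 25→209 °C: 224.76 kJ/s
Q = ΔH = 314.41 kJ/s = 314.41 kW
Heat supplied = 18865 kJ/min

Q_in = 18900 kJ/min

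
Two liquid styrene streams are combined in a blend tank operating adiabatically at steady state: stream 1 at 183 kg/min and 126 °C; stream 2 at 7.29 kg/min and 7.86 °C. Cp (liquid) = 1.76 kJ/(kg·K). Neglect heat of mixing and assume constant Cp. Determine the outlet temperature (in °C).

Adiabatic, steady state ⇒ Σ ṁᵢCp,ᵢ(T_out − Tᵢ) = 0
T_out = Σ ṁᵢCp,ᵢTᵢ / Σ ṁᵢCp,ᵢ
      = 40683 / 334.91 = 121.47 °C

T_out = 121 °C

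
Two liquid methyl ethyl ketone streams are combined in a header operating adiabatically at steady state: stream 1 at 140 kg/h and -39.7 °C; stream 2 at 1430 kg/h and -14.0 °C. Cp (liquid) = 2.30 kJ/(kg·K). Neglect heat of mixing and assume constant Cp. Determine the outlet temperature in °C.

T_out = -16.3 °C

Energy balance with Q = 0: Σ ṁᵢCp,ᵢ(T_out − Tᵢ) = 0
T_out = Σ ṁᵢCp,ᵢTᵢ / Σ ṁᵢCp,ᵢ
      = -58829 / 3611 = -16.292 °C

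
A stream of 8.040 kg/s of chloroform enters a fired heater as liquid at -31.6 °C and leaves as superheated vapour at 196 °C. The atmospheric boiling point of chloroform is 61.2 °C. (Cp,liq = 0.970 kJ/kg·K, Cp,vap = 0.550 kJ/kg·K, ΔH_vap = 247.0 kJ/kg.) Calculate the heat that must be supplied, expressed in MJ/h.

Q = 11900 MJ/h

liquid -31.6→61.2 °C: 90.016 kJ/kg
vaporisation at 61.2 °C: 247 kJ/kg
vapour 61.2→196 °C: 74.14 kJ/kg
Δh = 90.016 + 247 + 74.14 = 411.16 kJ/kg
Q = ṁ·Δh = 8.040 kg/s × 411.16 kJ/kg = 3305.7 kJ/s
|Q| = 3305.7 kW = 11900 MJ/h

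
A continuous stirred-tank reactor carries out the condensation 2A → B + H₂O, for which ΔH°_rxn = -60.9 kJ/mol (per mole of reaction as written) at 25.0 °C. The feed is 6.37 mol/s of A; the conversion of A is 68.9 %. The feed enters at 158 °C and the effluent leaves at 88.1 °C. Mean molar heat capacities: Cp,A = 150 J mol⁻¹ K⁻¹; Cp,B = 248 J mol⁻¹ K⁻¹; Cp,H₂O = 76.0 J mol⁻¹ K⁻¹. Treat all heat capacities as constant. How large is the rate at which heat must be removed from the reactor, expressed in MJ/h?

Q_out = 710 MJ/h

Extent of reaction ξ = 0.689 × 6.37 / 2 = 2.1945 mol/s
Reaction term: ξ·ΔH°_rxn = 2.1945 × -60.9 = -133.64 kJ/s
Sensible, feed 158→25 °C: -127.08 kJ/s
Outlet flows (mol/s): A 1.9811, B 2.1945, H₂O 2.1945
Sensible, products 25→88.1 °C: 63.615 kJ/s
Q = ΔH = -197.11 kJ/s = -197.11 kW
Heat removed = 709.59 MJ/h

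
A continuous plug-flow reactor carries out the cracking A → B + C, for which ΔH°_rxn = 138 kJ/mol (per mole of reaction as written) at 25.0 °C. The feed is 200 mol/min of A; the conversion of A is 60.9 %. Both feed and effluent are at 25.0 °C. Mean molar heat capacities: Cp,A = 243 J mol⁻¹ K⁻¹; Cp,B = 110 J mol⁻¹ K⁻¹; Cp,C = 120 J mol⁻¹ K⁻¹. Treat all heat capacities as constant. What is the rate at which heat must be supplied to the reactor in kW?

Q_in = 280 kW

Extent of reaction ξ = 0.609 × 200 = 121.8 mol/min
Reaction term: ξ·ΔH°_rxn = 121.8 × 138 = 16808 kJ/min
Q = ΔH = 16808 kJ/min = 280.14 kW
Heat supplied = 280.14 kW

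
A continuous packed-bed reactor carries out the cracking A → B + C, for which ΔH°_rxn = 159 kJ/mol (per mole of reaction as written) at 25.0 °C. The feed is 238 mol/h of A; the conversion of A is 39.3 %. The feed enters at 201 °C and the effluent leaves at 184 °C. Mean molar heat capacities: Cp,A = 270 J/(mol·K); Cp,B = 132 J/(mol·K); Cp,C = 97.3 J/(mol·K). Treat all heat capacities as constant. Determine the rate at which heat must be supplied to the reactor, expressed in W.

Extent of reaction ξ = 0.393 × 238 = 93.534 mol/h
Reaction term: ξ·ΔH°_rxn = 93.534 × 159 = 14872 kJ/h
Sensible, feed 201→25 °C: -11310 kJ/h
Outlet flows (mol/h): A 144.47, B 93.534, C 93.534
Sensible, products 25→184 °C: 9612.1 kJ/h
Q = ΔH = 13174 kJ/h = 3.6595 kW
Heat supplied = 3659.5 W

Q_in = 3660 W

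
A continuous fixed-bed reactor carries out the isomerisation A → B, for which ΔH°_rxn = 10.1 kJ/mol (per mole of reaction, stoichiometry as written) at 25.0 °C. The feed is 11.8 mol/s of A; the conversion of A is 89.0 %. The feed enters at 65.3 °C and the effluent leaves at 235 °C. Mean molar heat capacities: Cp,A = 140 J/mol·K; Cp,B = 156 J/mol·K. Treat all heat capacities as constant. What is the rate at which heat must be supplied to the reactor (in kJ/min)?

Q_in = 25300 kJ/min

Extent of reaction ξ = 0.890 × 11.8 = 10.502 mol/s
Reaction term: ξ·ΔH°_rxn = 10.502 × 10.1 = 106.07 kJ/s
Sensible, feed 65.3→25 °C: -66.576 kJ/s
Outlet flows (mol/s): A 1.298, B 10.502
Sensible, products 25→235 °C: 382.21 kJ/s
Q = ΔH = 421.7 kJ/s = 421.7 kW
Heat supplied = 25302 kJ/min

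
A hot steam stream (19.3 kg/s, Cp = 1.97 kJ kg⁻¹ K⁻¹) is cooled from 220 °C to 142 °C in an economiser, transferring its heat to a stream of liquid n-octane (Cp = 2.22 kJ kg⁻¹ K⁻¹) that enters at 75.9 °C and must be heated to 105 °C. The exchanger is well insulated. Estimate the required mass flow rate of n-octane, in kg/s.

Heat released by hot stream: Q = 19.3 × 1.97 × (220 − 142) = 2965.6 kJ/s
Energy balance on cold side (adiabatic exchanger): Q = ṁ_c·Cp_c·(T_c,out − T_c,in)
ṁ_c = 2965.6 / [2.22 × (105 − 75.9)] = 45.906 kg/s

ṁ_c = 45.9 kg/s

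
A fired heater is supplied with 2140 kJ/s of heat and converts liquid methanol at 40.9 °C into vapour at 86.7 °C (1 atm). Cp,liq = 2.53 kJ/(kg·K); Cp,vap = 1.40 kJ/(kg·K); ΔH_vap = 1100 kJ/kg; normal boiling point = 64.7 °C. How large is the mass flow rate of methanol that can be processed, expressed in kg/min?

ṁ = 108 kg/min

Δh = 2.53×(64.7−40.9) + 1100 + 1.40×(86.7−64.7) = 1191 kJ/kg
Q = 2140 kJ/s = 2140 kJ/s = 128400 kJ/min
ṁ = Q/Δh = 128400 / 1191 = 107.81 kg/min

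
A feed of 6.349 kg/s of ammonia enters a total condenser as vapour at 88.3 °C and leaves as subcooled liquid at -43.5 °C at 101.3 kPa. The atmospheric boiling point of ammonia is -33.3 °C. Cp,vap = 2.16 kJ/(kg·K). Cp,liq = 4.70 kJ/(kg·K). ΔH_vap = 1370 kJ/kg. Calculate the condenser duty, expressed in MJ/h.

vapour 88.3→-33.3 °C: -262.66 kJ/kg
condensation at -33.3 °C: -1370 kJ/kg
liquid -33.3→-43.5 °C: -47.94 kJ/kg
Δh = -262.66 + -1370 + -47.94 = -1680.6 kJ/kg
Q = ṁ·Δh = 6.349 kg/s × -1680.6 kJ/kg = -10670 kJ/s
|Q| = 10670 kW = 38412 MJ/h

Q_c = 38400 MJ/h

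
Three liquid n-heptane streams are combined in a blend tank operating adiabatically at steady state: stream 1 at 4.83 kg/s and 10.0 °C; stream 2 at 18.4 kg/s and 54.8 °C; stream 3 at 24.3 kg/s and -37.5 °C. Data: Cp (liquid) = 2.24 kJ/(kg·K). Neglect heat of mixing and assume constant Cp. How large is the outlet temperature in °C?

Energy balance with Q = 0: Σ ṁᵢCp,ᵢ(T_out − Tᵢ) = 0
Σ ṁᵢCp,ᵢTᵢ = 4.83×2.24×10.0 + 18.4×2.24×54.8 + 24.3×2.24×-37.5 = 325.63
Σ ṁᵢCp,ᵢ = 4.83×2.24 + 18.4×2.24 + 24.3×2.24 = 106.47
T_out = 325.63 / 106.47 = 3.0585 °C

T_out = 3.06 °C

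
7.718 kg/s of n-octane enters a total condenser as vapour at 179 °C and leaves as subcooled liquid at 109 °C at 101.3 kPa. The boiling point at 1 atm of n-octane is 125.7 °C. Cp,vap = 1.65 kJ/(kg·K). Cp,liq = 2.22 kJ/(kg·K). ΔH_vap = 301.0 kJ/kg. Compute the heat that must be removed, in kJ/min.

Q_c = 197000 kJ/min

vapour 179→125.7 °C: -87.945 kJ/kg
condensation at 125.7 °C: -301 kJ/kg
liquid 125.7→109 °C: -37.074 kJ/kg
Δh = -87.945 + -301 + -37.074 = -426.02 kJ/kg
Q = ṁ·Δh = 7.718 kg/s × -426.02 kJ/kg = -3288 kJ/s
|Q| = 3288 kW = 197280 kJ/min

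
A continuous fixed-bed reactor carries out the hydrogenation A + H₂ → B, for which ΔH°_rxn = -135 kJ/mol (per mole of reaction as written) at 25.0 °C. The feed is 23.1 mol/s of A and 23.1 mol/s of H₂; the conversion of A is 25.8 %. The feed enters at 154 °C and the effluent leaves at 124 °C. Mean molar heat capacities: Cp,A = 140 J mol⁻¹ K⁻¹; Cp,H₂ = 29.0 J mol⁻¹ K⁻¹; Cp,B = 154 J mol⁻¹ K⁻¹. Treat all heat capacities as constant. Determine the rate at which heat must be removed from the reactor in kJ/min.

Q_out = 55800 kJ/min

Extent of reaction ξ = 0.258 × 23.1 = 5.9598 mol/s
Reaction term: ξ·ΔH°_rxn = 5.9598 × -135 = -804.57 kJ/s
Sensible, feed 154→25 °C: -503.6 kJ/s
Outlet flows (mol/s): A 17.14, H₂ 17.14, B 5.9598
Sensible, products 25→124 °C: 377.64 kJ/s
Q = ΔH = -930.54 kJ/s = -930.54 kW
Heat removed = 55832 kJ/min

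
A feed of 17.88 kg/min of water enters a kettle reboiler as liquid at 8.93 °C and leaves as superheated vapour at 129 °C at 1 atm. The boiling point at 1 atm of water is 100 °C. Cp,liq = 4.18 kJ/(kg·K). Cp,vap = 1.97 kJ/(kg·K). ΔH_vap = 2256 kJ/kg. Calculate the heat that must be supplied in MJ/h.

liquid 8.93→100 °C: 380.67 kJ/kg
vaporisation at 100 °C: 2256 kJ/kg
vapour 100→129 °C: 57.13 kJ/kg
Δh = 380.67 + 2256 + 57.13 = 2693.8 kJ/kg
Q = ṁ·Δh = 17.88 kg/min × 2693.8 kJ/kg = 48165 kJ/min
|Q| = 802.75 kW = 2889.9 MJ/h

Q = 2890 MJ/h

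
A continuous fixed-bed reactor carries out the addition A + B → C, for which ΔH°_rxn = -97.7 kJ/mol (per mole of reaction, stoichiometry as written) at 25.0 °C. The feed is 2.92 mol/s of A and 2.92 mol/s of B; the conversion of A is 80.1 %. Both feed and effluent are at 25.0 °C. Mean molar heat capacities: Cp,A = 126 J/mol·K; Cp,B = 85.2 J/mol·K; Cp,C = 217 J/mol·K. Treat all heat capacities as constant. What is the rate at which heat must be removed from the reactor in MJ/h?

Extent of reaction ξ = 0.801 × 2.92 = 2.3389 mol/s
Reaction term: ξ·ΔH°_rxn = 2.3389 × -97.7 = -228.51 kJ/s
Q = ΔH = -228.51 kJ/s = -228.51 kW
Heat removed = 822.64 MJ/h

Q_out = 823 MJ/h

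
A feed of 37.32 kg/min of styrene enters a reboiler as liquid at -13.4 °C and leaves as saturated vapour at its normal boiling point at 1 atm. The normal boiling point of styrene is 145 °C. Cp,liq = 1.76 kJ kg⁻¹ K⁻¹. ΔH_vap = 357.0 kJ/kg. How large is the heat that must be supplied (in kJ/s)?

liquid -13.4→145 °C: 278.78 kJ/kg
vaporisation at 145 °C: 357 kJ/kg
Δh = 278.78 + 357 = 635.78 kJ/kg
Q = ṁ·Δh = 37.32 kg/min × 635.78 kJ/kg = 23727 kJ/min
|Q| = 395.46 kW

Q = 395 kJ/s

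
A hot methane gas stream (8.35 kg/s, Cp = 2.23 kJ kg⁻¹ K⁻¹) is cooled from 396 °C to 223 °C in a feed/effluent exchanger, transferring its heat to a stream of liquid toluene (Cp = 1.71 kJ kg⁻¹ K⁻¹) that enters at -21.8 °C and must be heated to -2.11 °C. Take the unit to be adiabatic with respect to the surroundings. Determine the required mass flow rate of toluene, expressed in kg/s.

Heat released by hot stream: Q = 8.35 × 2.23 × (396 − 223) = 3221.3 kJ/s
Energy balance on cold side (adiabatic exchanger): Q = ṁ_c·Cp_c·(T_c,out − T_c,in)
ṁ_c = 3221.3 / [1.71 × (-2.11 − -21.8)] = 95.674 kg/s

ṁ_c = 95.7 kg/s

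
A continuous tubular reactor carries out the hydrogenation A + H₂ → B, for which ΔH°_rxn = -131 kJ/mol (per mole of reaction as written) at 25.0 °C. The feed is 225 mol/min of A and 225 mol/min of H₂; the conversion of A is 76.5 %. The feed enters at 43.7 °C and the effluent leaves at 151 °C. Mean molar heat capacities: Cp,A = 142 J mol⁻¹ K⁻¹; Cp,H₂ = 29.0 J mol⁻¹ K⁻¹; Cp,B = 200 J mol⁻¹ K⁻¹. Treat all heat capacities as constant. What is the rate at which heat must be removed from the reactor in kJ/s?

Q_out = 297 kJ/s

Extent of reaction ξ = 0.765 × 225 = 172.12 mol/min
Reaction term: ξ·ΔH°_rxn = 172.12 × -131 = -22548 kJ/min
Sensible, feed 43.7→25 °C: -719.48 kJ/min
Outlet flows (mol/min): A 52.875, H₂ 52.875, B 172.12
Sensible, products 25→151 °C: 5476.8 kJ/min
Q = ΔH = -17791 kJ/min = -296.52 kW
Heat removed = 296.52 kJ/s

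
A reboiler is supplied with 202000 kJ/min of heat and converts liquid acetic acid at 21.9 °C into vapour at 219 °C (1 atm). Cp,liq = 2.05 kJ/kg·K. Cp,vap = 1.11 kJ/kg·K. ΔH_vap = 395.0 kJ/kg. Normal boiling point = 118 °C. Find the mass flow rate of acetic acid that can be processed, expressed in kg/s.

ṁ = 4.78 kg/s

Δh = 2.05×(118−21.9) + 395.0 + 1.11×(219−118) = 704.12 kJ/kg
Q = 202000 kJ/min = 3366.7 kJ/s = 3366.7 kJ/s
ṁ = Q/Δh = 3366.7 / 704.12 = 4.7814 kg/s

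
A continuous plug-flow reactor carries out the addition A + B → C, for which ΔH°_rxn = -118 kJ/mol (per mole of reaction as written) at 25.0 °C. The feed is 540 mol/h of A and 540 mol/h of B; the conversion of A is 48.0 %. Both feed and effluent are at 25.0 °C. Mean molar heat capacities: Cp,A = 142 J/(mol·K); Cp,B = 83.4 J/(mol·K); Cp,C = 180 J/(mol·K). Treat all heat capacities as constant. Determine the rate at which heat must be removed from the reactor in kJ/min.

Extent of reaction ξ = 0.480 × 540 = 259.2 mol/h
Reaction term: ξ·ΔH°_rxn = 259.2 × -118 = -30586 kJ/h
Q = ΔH = -30586 kJ/h = -8.496 kW
Heat removed = 509.76 kJ/min

Q_out = 510 kJ/min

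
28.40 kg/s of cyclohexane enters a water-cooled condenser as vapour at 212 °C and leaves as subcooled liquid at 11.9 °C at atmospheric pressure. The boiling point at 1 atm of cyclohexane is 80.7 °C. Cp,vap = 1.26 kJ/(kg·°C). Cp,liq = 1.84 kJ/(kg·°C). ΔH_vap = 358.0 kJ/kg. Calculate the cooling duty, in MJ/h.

vapour 212→80.7 °C: -165.44 kJ/kg
condensation at 80.7 °C: -358 kJ/kg
liquid 80.7→11.9 °C: -126.59 kJ/kg
Δh = -165.44 + -358 + -126.59 = -650.03 kJ/kg
Q = ṁ·Δh = 28.40 kg/s × -650.03 kJ/kg = -18461 kJ/s
|Q| = 18461 kW = 66459 MJ/h

Q_c = 66500 MJ/h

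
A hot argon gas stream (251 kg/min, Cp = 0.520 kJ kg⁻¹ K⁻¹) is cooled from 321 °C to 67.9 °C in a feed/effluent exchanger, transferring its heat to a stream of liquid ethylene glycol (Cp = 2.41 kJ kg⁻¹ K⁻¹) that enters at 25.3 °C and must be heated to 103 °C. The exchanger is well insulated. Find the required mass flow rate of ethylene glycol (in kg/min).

Heat released by hot stream: Q = 251 × 0.520 × (321 − 67.9) = 33035 kJ/min
Energy balance on cold side (adiabatic exchanger): Q = ṁ_c·Cp_c·(T_c,out − T_c,in)
ṁ_c = 33035 / [2.41 × (103 − 25.3)] = 176.41 kg/min

ṁ_c = 176 kg/min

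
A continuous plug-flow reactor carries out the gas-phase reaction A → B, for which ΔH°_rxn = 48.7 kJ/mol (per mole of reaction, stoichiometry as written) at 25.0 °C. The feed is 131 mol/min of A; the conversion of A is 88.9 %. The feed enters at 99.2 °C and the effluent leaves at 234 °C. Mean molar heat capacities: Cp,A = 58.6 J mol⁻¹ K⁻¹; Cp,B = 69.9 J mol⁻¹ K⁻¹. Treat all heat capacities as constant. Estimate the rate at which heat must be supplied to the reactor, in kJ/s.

Q_in = 116 kJ/s

Extent of reaction ξ = 0.889 × 131 = 116.46 mol/min
Reaction term: ξ·ΔH°_rxn = 116.46 × 48.7 = 5671.6 kJ/min
Sensible, feed 99.2→25 °C: -569.6 kJ/min
Outlet flows (mol/min): A 14.541, B 116.46
Sensible, products 25→234 °C: 1879.5 kJ/min
Q = ΔH = 6981.4 kJ/min = 116.36 kW
Heat supplied = 116.36 kJ/s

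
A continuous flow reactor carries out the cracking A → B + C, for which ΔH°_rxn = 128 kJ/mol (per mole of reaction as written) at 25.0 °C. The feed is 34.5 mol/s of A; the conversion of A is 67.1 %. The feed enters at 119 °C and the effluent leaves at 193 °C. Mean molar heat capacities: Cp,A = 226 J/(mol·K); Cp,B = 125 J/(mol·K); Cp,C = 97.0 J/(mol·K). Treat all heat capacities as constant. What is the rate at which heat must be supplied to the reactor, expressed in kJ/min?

Q_in = 211000 kJ/min

Extent of reaction ξ = 0.671 × 34.5 = 23.149 mol/s
Reaction term: ξ·ΔH°_rxn = 23.149 × 128 = 2963.1 kJ/s
Sensible, feed 119→25 °C: -732.92 kJ/s
Outlet flows (mol/s): A 11.351, B 23.149, C 23.149
Sensible, products 25→193 °C: 1294.3 kJ/s
Q = ΔH = 3524.6 kJ/s = 3524.6 kW
Heat supplied = 211470 kJ/min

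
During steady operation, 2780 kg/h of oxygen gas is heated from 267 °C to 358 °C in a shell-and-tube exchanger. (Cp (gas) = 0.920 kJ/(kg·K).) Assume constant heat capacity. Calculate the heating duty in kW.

Q = ṁ·Cp·ΔT = 2780 × 0.920 × (358 − 267) = 232740 kJ/h
Converting: 232740 / 3600 s = 64.65 kW

Q = 64.7 kW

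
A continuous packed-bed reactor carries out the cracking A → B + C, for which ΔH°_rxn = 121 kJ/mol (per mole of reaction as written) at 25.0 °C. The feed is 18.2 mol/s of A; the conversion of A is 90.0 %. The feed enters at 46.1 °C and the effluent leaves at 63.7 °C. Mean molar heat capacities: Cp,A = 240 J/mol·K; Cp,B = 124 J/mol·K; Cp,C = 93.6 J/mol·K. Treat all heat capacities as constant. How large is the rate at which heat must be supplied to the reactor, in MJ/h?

Extent of reaction ξ = 0.900 × 18.2 = 16.38 mol/s
Reaction term: ξ·ΔH°_rxn = 16.38 × 121 = 1982 kJ/s
Sensible, feed 46.1→25 °C: -92.165 kJ/s
Outlet flows (mol/s): A 1.82, B 16.38, C 16.38
Sensible, products 25→63.7 °C: 154.84 kJ/s
Q = ΔH = 2044.7 kJ/s = 2044.7 kW
Heat supplied = 7360.8 MJ/h

Q_in = 7360 MJ/h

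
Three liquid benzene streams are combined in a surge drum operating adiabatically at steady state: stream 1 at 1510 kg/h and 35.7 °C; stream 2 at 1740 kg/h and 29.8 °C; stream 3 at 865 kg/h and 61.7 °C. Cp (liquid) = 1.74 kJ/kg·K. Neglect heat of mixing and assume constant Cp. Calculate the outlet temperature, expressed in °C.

No heat crosses the boundary, so H_out = H_in.
T_out = Σ ṁᵢCp,ᵢTᵢ / Σ ṁᵢCp,ᵢ
      = 276890 / 7160.1 = 38.671 °C

T_out = 38.7 °C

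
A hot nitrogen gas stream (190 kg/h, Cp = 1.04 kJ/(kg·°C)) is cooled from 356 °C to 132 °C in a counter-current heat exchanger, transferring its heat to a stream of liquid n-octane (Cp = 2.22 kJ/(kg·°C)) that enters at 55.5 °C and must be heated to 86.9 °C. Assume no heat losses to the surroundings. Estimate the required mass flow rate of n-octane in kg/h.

Heat released by hot stream: Q = 190 × 1.04 × (356 − 132) = 44262 kJ/h
Energy balance on cold side (adiabatic exchanger): Q = ṁ_c·Cp_c·(T_c,out − T_c,in)
ṁ_c = 44262 / [2.22 × (86.9 − 55.5)] = 634.97 kg/h

ṁ_c = 635 kg/h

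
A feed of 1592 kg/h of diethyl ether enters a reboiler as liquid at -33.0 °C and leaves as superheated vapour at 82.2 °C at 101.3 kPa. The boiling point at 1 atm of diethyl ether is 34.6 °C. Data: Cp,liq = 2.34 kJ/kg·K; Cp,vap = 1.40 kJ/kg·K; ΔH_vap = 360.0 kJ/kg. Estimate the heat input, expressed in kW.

Q = 259 kW

liquid -33.0→34.6 °C: 158.18 kJ/kg
vaporisation at 34.6 °C: 360 kJ/kg
vapour 34.6→82.2 °C: 66.64 kJ/kg
Δh = 158.18 + 360 + 66.64 = 584.82 kJ/kg
Q = ṁ·Δh = 1592 kg/h × 584.82 kJ/kg = 931040 kJ/h
|Q| = 258.62 kW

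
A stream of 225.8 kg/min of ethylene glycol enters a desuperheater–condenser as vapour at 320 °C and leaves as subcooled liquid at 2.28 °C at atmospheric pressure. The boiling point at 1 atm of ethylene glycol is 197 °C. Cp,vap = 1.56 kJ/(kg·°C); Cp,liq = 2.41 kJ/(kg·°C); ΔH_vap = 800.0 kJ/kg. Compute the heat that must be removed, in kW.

Q_c = 5500 kW

vapour 320→197 °C: -191.88 kJ/kg
condensation at 197 °C: -800 kJ/kg
liquid 197→2.28 °C: -469.28 kJ/kg
Δh = -191.88 + -800 + -469.28 = -1461.2 kJ/kg
Q = ṁ·Δh = 225.8 kg/min × -1461.2 kJ/kg = -329930 kJ/min
|Q| = 5498.8 kW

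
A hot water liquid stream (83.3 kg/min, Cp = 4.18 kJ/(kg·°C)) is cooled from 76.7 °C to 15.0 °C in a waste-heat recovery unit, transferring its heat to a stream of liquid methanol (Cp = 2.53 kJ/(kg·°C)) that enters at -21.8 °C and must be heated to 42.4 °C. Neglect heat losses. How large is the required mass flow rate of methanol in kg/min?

Heat released by hot stream: Q = 83.3 × 4.18 × (76.7 − 15.0) = 21484 kJ/min
Energy balance on cold side (adiabatic exchanger): Q = ṁ_c·Cp_c·(T_c,out − T_c,in)
ṁ_c = 21484 / [2.53 × (42.4 − -21.8)] = 132.27 kg/min

ṁ_c = 132 kg/min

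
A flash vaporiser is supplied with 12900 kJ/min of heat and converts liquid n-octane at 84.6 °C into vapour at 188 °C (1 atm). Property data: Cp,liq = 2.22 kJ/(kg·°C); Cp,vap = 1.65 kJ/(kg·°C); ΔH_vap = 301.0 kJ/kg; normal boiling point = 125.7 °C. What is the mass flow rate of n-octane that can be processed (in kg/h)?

ṁ = 1560 kg/h

Δh = 2.22×(125.7−84.6) + 301.0 + 1.65×(188−125.7) = 495.04 kJ/kg
Q = 12900 kJ/min = 215 kJ/s = 774000 kJ/h
ṁ = Q/Δh = 774000 / 495.04 = 1563.5 kg/h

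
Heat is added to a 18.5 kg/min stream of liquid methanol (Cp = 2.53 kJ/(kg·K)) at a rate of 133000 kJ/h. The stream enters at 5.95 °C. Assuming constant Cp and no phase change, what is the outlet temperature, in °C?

Q = 133000 kJ/h = 2216.7 kJ/min
ΔT = Q/(ṁ·Cp) = 2216.7/(18.5×2.53) = 47.36 K
T_out = 5.95 + 47.36 = 53.31 °C

T_out = 53.3 °C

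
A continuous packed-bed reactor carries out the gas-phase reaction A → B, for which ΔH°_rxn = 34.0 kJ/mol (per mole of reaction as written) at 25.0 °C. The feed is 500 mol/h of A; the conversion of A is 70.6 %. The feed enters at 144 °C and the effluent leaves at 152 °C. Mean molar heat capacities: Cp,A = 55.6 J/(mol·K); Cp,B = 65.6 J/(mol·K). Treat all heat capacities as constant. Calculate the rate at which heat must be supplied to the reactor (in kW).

Extent of reaction ξ = 0.706 × 500 = 353 mol/h
Reaction term: ξ·ΔH°_rxn = 353 × 34.0 = 12002 kJ/h
Sensible, feed 144→25 °C: -3308.2 kJ/h
Outlet flows (mol/h): A 147, B 353
Sensible, products 25→152 °C: 3978.9 kJ/h
Q = ΔH = 12673 kJ/h = 3.5202 kW
Heat supplied = 3.5202 kW

Q_in = 3.52 kW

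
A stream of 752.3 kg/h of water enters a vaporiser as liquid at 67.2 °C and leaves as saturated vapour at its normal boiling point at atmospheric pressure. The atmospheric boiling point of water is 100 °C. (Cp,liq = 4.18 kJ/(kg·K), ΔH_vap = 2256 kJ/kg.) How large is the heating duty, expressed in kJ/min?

Q = 30000 kJ/min

liquid 67.2→100 °C: 137.1 kJ/kg
vaporisation at 100 °C: 2256 kJ/kg
Δh = 137.1 + 2256 = 2393.1 kJ/kg
Q = ṁ·Δh = 752.3 kg/h × 2393.1 kJ/kg = 1.8003e+06 kJ/h
|Q| = 500.09 kW = 30006 kJ/min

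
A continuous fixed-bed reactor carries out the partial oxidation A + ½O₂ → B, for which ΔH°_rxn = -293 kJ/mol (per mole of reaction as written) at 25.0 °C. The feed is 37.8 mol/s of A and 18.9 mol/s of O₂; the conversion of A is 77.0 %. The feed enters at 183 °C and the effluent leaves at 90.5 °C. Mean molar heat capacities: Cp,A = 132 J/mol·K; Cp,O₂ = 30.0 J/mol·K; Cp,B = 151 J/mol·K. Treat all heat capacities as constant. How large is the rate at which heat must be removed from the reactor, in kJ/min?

Extent of reaction ξ = 0.770 × 37.8 = 29.106 mol/s
Reaction term: ξ·ΔH°_rxn = 29.106 × -293 = -8528.1 kJ/s
Sensible, feed 183→25 °C: -877.94 kJ/s
Outlet flows (mol/s): A 8.694, O₂ 4.347, B 29.106
Sensible, products 25→90.5 °C: 371.58 kJ/s
Q = ΔH = -9034.4 kJ/s = -9034.4 kW
Heat removed = 542070 kJ/min

Q_out = 542000 kJ/min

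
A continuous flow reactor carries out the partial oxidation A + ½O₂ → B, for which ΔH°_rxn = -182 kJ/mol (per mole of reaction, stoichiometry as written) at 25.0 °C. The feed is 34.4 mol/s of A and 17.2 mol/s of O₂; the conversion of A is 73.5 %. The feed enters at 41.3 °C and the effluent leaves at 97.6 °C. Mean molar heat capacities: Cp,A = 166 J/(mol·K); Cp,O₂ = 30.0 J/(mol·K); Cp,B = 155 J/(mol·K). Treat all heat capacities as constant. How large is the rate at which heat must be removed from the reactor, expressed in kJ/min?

Q_out = 258000 kJ/min

Extent of reaction ξ = 0.735 × 34.4 = 25.284 mol/s
Reaction term: ξ·ΔH°_rxn = 25.284 × -182 = -4601.7 kJ/s
Sensible, feed 41.3→25 °C: -101.49 kJ/s
Outlet flows (mol/s): A 9.116, O₂ 4.558, B 25.284
Sensible, products 25→97.6 °C: 404.31 kJ/s
Q = ΔH = -4298.9 kJ/s = -4298.9 kW
Heat removed = 257930 kJ/min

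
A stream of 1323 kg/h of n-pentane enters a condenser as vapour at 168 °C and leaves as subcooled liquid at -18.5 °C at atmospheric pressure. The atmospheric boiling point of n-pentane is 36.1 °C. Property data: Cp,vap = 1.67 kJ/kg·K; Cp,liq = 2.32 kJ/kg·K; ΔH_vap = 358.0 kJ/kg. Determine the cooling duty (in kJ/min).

Q_c = 15500 kJ/min

vapour 168→36.1 °C: -220.27 kJ/kg
condensation at 36.1 °C: -358 kJ/kg
liquid 36.1→-18.5 °C: -126.67 kJ/kg
Δh = -220.27 + -358 + -126.67 = -704.94 kJ/kg
Q = ṁ·Δh = 1323 kg/h × -704.94 kJ/kg = -932640 kJ/h
|Q| = 259.07 kW = 15544 kJ/min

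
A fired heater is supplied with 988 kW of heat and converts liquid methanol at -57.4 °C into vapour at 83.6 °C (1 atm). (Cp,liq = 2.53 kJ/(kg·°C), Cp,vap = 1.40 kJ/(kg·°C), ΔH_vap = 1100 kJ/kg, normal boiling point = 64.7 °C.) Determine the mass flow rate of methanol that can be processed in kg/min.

ṁ = 41.3 kg/min

Δh = 2.53×(64.7−-57.4) + 1100 + 1.40×(83.6−64.7) = 1435.4 kJ/kg
Q = 988 kW = 988 kJ/s = 59280 kJ/min
ṁ = Q/Δh = 59280 / 1435.4 = 41.299 kg/min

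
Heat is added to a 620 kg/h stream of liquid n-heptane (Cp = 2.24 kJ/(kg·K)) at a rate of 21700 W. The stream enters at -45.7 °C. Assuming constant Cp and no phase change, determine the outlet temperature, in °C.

Q = 21700 W = 78120 kJ/h
ΔT = Q/(ṁ·Cp) = 78120/(620×2.24) = 56.25 K
T_out = -45.7 + 56.25 = 10.55 °C

T_out = 10.5 °C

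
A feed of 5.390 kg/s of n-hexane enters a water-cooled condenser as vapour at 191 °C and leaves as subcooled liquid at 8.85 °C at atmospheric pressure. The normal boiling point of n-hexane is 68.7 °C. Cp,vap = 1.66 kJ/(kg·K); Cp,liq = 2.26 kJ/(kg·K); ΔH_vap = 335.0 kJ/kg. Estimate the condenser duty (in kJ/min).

Q_c = 218000 kJ/min

vapour 191→68.7 °C: -203.02 kJ/kg
condensation at 68.7 °C: -335 kJ/kg
liquid 68.7→8.85 °C: -135.26 kJ/kg
Δh = -203.02 + -335 + -135.26 = -673.28 kJ/kg
Q = ṁ·Δh = 5.390 kg/s × -673.28 kJ/kg = -3629 kJ/s
|Q| = 3629 kW = 217740 kJ/min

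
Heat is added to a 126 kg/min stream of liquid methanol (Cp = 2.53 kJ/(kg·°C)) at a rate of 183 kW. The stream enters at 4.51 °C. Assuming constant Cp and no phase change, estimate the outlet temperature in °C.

Q = 183 kW = 10980 kJ/min
ΔT = Q/(ṁ·Cp) = 10980/(126×2.53) = 34.444 K
T_out = 4.51 + 34.444 = 38.954 °C

T_out = 39.0 °C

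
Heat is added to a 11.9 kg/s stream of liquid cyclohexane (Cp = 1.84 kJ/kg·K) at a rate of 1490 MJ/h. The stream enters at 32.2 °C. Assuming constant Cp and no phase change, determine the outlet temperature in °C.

Q = 1490 MJ/h = 413.89 kJ/s
ΔT = Q/(ṁ·Cp) = 413.89/(11.9×1.84) = 18.902 K
T_out = 32.2 + 18.902 = 51.102 °C

T_out = 51.1 °C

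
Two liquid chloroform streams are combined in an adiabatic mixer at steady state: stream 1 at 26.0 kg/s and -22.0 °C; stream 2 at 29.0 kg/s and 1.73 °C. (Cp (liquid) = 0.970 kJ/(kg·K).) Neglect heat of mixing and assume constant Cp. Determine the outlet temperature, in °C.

T_out = -9.49 °C

Adiabatic, steady state ⇒ Σ ṁᵢCp,ᵢ(T_out − Tᵢ) = 0
Σ ṁᵢCp,ᵢTᵢ = 26.0×0.970×-22.0 + 29.0×0.970×1.73 = -506.18
Σ ṁᵢCp,ᵢ = 26.0×0.970 + 29.0×0.970 = 53.35
T_out = -506.18 / 53.35 = -9.4878 °C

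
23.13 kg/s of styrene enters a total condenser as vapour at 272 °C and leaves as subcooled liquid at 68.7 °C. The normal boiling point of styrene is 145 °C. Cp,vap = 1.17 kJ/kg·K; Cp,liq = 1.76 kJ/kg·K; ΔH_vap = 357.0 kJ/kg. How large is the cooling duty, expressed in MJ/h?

Q_c = 53300 MJ/h

vapour 272→145 °C: -148.59 kJ/kg
condensation at 145 °C: -357 kJ/kg
liquid 145→68.7 °C: -134.29 kJ/kg
Δh = -148.59 + -357 + -134.29 = -639.88 kJ/kg
Q = ṁ·Δh = 23.13 kg/s × -639.88 kJ/kg = -14800 kJ/s
|Q| = 14800 kW = 53281 MJ/h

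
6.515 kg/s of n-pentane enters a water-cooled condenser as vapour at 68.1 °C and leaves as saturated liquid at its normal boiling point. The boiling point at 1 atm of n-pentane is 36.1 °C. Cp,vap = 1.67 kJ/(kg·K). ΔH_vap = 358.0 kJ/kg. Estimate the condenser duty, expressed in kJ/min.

vapour 68.1→36.1 °C: -53.44 kJ/kg
condensation at 36.1 °C: -358 kJ/kg
Δh = -53.44 + -358 = -411.44 kJ/kg
Q = ṁ·Δh = 6.515 kg/s × -411.44 kJ/kg = -2680.5 kJ/s
|Q| = 2680.5 kW = 160830 kJ/min

Q_c = 161000 kJ/min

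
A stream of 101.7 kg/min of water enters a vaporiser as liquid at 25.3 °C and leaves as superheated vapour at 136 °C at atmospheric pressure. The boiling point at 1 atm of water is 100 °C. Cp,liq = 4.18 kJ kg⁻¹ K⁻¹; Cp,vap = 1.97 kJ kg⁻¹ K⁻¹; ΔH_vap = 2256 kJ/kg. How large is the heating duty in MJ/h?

Q = 16100 MJ/h

liquid 25.3→100 °C: 312.25 kJ/kg
vaporisation at 100 °C: 2256 kJ/kg
vapour 100→136 °C: 70.92 kJ/kg
Δh = 312.25 + 2256 + 70.92 = 2639.2 kJ/kg
Q = ṁ·Δh = 101.7 kg/min × 2639.2 kJ/kg = 268400 kJ/min
|Q| = 4473.4 kW = 16104 MJ/h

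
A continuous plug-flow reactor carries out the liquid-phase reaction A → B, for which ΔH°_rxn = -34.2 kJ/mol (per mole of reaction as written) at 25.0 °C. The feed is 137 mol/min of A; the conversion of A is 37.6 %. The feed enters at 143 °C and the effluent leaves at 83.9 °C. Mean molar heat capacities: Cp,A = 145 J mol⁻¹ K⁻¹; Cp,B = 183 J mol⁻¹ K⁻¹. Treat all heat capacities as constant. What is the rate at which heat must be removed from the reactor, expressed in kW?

Q_out = 47.0 kW

Extent of reaction ξ = 0.376 × 137 = 51.512 mol/min
Reaction term: ξ·ΔH°_rxn = 51.512 × -34.2 = -1761.7 kJ/min
Sensible, feed 143→25 °C: -2344.1 kJ/min
Outlet flows (mol/min): A 85.488, B 51.512
Sensible, products 25→83.9 °C: 1285.3 kJ/min
Q = ΔH = -2820.4 kJ/min = -47.007 kW
Heat removed = 47.007 kW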